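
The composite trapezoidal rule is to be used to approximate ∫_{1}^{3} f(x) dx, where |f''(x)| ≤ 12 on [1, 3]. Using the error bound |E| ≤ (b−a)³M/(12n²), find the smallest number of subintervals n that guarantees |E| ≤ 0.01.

Need 96/(12n²) ≤ 0.01.
n² ≥ 96/(12·0.01) = 800 ⇒ n ≥ 28.2843, so the smallest n is 29.

29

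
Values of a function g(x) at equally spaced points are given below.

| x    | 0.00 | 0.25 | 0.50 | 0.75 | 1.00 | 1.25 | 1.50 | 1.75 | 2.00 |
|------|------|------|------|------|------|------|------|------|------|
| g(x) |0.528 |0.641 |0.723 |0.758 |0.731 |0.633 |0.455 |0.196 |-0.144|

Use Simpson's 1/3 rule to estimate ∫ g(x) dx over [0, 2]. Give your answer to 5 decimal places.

1.09283

h = 0.25, n = 8.
(h/3)·[y₀ + 4y₁ + 2y₂ + 4y₃ + 2y₄ + 4y₅ + 2y₆ + 4y₇ + y₈] = 0.083333·(13.114) = 1.09283.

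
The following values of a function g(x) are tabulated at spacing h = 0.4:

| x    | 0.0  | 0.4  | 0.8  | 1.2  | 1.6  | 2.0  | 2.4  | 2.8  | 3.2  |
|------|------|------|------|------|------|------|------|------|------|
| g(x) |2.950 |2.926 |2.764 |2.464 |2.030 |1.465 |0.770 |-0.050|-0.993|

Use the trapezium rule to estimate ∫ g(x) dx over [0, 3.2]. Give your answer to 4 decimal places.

5.3390

h = 0.4, n = 8.
(h/2)·[y₀ + 2y₁ + 2y₂ + 2y₃ + 2y₄ + 2y₅ + 2y₆ + 2y₇ + y₈] = 0.2·(26.695) = 5.3390.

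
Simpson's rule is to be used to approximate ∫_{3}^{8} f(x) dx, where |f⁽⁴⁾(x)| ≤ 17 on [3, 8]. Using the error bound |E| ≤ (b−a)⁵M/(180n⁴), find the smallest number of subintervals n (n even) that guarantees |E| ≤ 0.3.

6

Need 53125/(180n⁴) ≤ 0.3.
n⁴ ≥ 53125/(180·0.3) = 983.796 ⇒ n ≥ 5.6005, so the smallest even n is 6. (n must be even for Simpson's rule.)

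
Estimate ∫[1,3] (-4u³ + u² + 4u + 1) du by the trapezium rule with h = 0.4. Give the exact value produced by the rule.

-54.56

h = (3 − 1)/5 = 0.4.
Nodes u₀,…,u₅ = 1, 1.4, 1.8, 2.2, 2.6, 3.
f(u) = -4u³ + u² + 4u + 1: f₀=2, f₁=-2.416, f₂=-11.888, f₃=-27.952, f₄=-52.144, f₅=-86.
(h/2)·[f₀ + 2f₁ + 2f₂ + 2f₃ + 2f₄ + f₅] = 0.2·(-272.8) = -54.56.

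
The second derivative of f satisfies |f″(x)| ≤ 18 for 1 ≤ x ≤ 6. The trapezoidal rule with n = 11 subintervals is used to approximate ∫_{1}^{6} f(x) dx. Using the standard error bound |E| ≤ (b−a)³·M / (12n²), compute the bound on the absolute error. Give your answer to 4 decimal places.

1.5496

|E| ≤ (5)³·18 / (12·11²) = 2250/1452 = 1.5496.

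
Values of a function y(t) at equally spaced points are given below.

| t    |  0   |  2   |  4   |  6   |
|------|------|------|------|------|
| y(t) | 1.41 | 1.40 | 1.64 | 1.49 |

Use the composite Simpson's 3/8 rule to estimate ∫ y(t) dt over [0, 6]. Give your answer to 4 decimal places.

h = 2, n = 3.
(3h/8)·[y₀ + 3y₁ + 3y₂ + y₃] = 0.75·(12.02) = 9.0150.

9.0150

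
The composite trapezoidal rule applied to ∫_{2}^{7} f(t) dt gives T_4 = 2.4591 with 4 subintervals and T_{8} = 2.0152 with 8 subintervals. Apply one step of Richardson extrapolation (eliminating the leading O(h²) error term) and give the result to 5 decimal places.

1.86723

R = (4·T_{8} − T_4) / 3 = (4·2.0152 − 2.4591)/3 = (5.6017)/3 = 1.86723.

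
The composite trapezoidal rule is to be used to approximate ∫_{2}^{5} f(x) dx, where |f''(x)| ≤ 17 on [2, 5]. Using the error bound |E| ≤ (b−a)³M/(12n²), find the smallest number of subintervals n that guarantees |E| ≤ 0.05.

28

Need 459/(12n²) ≤ 0.05.
n² ≥ 459/(12·0.05) = 765 ⇒ n ≥ 27.6586, so the smallest n is 28.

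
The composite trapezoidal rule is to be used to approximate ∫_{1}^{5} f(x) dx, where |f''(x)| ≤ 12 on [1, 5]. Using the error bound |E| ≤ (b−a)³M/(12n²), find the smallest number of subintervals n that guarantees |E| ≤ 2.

6

Need 768/(12n²) ≤ 2.
n² ≥ 768/(12·2) = 32 ⇒ n ≥ 5.6569, so the smallest n is 6.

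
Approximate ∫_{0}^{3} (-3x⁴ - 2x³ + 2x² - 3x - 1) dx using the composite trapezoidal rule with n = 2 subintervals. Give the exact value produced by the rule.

h = (3 − 0)/2 = 1.5.
Nodes x₀,…,x₂ = 0, 1.5, 3.
f(x) = -3x⁴ - 2x³ + 2x² - 3x - 1: f₀=-1, f₁=-22.9375, f₂=-289.
(h/2)·[f₀ + 2f₁ + f₂] = 0.75·(-335.875) = -251.90625.

-251.90625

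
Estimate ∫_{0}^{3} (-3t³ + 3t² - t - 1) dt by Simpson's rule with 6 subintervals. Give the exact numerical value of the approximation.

h = (3 − 0)/6 = 0.5.
Nodes t₀,…,t₆ = 0, 0.5, 1, 1.5, 2, 2.5, 3.
f(t) = -3t³ + 3t² - t - 1: f₀=-1, f₁=-1.125, f₂=-2, f₃=-5.875, f₄=-15, f₅=-31.625, f₆=-58.
(h/3)·[f₀ + 4f₁ + 2f₂ + 4f₃ + 2f₄ + 4f₅ + f₆] = 0.166667·(-247.5) = -41.25.

-41.25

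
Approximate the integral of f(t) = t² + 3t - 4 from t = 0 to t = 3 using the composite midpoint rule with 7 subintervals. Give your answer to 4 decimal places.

10.4541

h = (3 − 0)/7 = 0.428571.
Midpoints m₁,…,m₇ = 0.214286, 0.642857, 1.071429, 1.5, 1.928571, 2.357143, 2.785714.
f(m₁)=-3.311224, f(m₂)=-1.658163, f(m₃)=0.362245, f(m₄)=2.75, f(m₅)=5.505102, f(m₆)=8.627551, f(m₇)=12.117347.
h·[f(m₁) + f(m₂) + f(m₃) + f(m₄) + f(m₅) + f(m₆) + f(m₇)] = 0.428571·(24.392857) = 10.4541.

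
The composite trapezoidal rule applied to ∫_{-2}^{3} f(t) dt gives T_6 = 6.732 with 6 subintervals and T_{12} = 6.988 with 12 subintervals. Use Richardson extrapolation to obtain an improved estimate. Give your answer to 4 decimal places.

7.0733

R = (4·T_{12} − T_6) / 3 = (4·6.988 − 6.732)/3 = (21.220)/3 = 7.0733.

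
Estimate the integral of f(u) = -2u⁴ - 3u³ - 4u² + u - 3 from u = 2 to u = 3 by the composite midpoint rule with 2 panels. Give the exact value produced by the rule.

-156.8515625

h = (3 − 2)/2 = 0.5.
Midpoints m₁,…,m₂ = 2.25, 2.75.
f(m₁)=-106.4296875, f(m₂)=-207.2734375.
h·[f(m₁) + f(m₂)] = 0.5·(-313.703125) = -156.8515625.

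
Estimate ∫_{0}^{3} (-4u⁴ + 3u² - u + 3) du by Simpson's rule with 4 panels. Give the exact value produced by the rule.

h = (3 − 0)/4 = 0.75.
Nodes u₀,…,u₄ = 0, 0.75, 1.5, 2.25, 3.
f(u) = -4u⁴ + 3u² - u + 3: f₀=3, f₁=2.671875, f₂=-12, f₃=-86.578125, f₄=-297.
(h/3)·[f₀ + 4f₁ + 2f₂ + 4f₃ + f₄] = 0.25·(-653.625) = -163.40625.

-163.40625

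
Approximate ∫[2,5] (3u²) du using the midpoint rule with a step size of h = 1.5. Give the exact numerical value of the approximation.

h = (5 − 2)/2 = 1.5.
Midpoints m₁,…,m₂ = 2.75, 4.25.
f(m₁)=22.6875, f(m₂)=54.1875.
h·[f(m₁) + f(m₂)] = 1.5·(76.875) = 115.3125.

115.3125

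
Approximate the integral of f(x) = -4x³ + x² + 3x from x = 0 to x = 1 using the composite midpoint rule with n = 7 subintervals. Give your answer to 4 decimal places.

h = (1 − 0)/7 = 0.142857.
Midpoints m₁,…,m₇ = 0.071429, 0.214286, 0.357143, 0.5, 0.642857, 0.785714, 0.928571.
f(m₁)=0.217930, f(m₂)=0.649417, f(m₃)=1.016764, f(m₄)=1.25, f(m₅)=1.279155, f(m₆)=1.034257, f(m₇)=0.445335.
h·[f(m₁) + f(m₂) + f(m₃) + f(m₄) + f(m₅) + f(m₆) + f(m₇)] = 0.142857·(5.892857) = 0.8418.

0.8418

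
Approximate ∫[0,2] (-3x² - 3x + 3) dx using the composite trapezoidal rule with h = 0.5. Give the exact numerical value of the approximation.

h = (2 − 0)/4 = 0.5.
Nodes x₀,…,x₄ = 0, 0.5, 1, 1.5, 2.
f(x) = -3x² - 3x + 3: f₀=3, f₁=0.75, f₂=-3, f₃=-8.25, f₄=-15.
(h/2)·[f₀ + 2f₁ + 2f₂ + 2f₃ + f₄] = 0.25·(-33) = -8.25.

-8.25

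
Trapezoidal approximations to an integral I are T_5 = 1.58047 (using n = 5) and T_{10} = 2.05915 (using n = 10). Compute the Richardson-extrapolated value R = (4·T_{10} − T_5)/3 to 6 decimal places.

2.218710

R = (4·T_{10} − T_5) / 3 = (4·2.05915 − 1.58047)/3 = (6.65613)/3 = 2.218710.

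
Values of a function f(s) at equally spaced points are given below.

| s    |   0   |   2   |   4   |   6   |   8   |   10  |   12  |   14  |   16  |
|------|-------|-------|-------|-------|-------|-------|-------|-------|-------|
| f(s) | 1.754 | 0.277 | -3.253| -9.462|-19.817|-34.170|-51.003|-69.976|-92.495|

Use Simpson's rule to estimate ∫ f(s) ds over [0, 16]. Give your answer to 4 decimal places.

-461.4740

h = 2, n = 8.
(h/3)·[y₀ + 4y₁ + 2y₂ + 4y₃ + 2y₄ + 4y₅ + 2y₆ + 4y₇ + y₈] = 0.666667·(-692.211) = -461.4740.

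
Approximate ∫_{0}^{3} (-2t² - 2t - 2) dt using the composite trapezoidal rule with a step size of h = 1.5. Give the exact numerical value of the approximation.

-35.25

h = (3 − 0)/2 = 1.5.
Nodes t₀,…,t₂ = 0, 1.5, 3.
f(t) = -2t² - 2t - 2: f₀=-2, f₁=-9.5, f₂=-26.
(h/2)·[f₀ + 2f₁ + f₂] = 0.75·(-47) = -35.25.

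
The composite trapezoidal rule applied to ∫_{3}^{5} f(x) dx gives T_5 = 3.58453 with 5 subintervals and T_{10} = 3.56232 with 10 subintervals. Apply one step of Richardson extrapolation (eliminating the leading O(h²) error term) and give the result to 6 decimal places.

R = (4·T_{10} − T_5) / 3 = (4·3.56232 − 3.58453)/3 = (10.66475)/3 = 3.554917.

3.554917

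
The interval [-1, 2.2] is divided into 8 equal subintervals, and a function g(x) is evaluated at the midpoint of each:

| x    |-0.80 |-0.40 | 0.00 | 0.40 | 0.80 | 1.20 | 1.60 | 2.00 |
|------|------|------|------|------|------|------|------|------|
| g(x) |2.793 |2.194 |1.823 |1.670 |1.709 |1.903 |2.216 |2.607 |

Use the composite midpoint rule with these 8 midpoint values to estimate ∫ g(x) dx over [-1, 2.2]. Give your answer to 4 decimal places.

h = 0.4, n = 8.
h·[y(m₁) + y(m₂) + y(m₃) + y(m₄) + y(m₅) + y(m₆) + y(m₇) + y(m₈)] = 0.4·(16.915) = 6.7660.

6.7660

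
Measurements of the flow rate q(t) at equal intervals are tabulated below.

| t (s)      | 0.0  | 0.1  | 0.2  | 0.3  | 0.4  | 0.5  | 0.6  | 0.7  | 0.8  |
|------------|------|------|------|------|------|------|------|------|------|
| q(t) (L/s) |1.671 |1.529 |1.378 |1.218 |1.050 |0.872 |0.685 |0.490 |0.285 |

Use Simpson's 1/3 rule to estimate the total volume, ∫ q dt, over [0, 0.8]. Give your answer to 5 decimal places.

h = 0.1, n = 8.
(h/3)·[y₀ + 4y₁ + 2y₂ + 4y₃ + 2y₄ + 4y₅ + 2y₆ + 4y₇ + y₈] = 0.033333·(24.618) = 0.82060.

0.82060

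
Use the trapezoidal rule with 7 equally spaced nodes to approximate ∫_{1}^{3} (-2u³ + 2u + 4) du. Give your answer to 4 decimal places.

-24.4444

h = (3 − 1)/6 = 0.333333.
Nodes u₀,…,u₆ = 1, 1.333333, 1.666667, 2, 2.333333, 2.666667, 3.
f(u) = -2u³ + 2u + 4: f₀=4, f₁=1.925926, f₂=-1.925926, f₃=-8, f₄=-16.740741, f₅=-28.592593, f₆=-44.
(h/2)·[f₀ + 2f₁ + 2f₂ + 2f₃ + 2f₄ + 2f₅ + f₆] = 0.166667·(-146.666667) = -24.4444.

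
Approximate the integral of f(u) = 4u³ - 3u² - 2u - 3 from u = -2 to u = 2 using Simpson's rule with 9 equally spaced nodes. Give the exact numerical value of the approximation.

-28

h = (2 − (-2))/8 = 0.5.
Nodes u₀,…,u₈ = -2, -1.5, -1, -0.5, 0, 0.5, 1, 1.5, 2.
f(u) = 4u³ - 3u² - 2u - 3: f₀=-43, f₁=-20.25, f₂=-8, f₃=-3.25, f₄=-3, f₅=-4.25, f₆=-4, f₇=0.75, f₈=13.
(h/3)·[f₀ + 4f₁ + 2f₂ + 4f₃ + 2f₄ + 4f₅ + 2f₆ + 4f₇ + f₈] = 0.166667·(-168) = -28.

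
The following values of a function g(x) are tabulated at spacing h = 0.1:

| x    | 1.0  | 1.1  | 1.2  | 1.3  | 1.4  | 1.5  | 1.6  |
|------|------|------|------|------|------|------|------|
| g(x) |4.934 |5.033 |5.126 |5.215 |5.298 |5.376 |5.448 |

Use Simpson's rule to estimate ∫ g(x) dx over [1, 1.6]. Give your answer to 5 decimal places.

3.12420

h = 0.1, n = 6.
(h/3)·[y₀ + 4y₁ + 2y₂ + 4y₃ + 2y₄ + 4y₅ + y₆] = 0.033333·(93.726) = 3.12420.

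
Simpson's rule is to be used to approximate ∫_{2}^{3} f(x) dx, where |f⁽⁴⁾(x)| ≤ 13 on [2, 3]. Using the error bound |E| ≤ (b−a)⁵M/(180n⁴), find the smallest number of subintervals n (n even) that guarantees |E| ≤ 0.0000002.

26

Need 13/(180n⁴) ≤ 0.0000002.
n⁴ ≥ 13/(180·0.0000002) = 361111 ⇒ n ≥ 24.5138, so the smallest even n is 26. (n must be even for Simpson's rule.)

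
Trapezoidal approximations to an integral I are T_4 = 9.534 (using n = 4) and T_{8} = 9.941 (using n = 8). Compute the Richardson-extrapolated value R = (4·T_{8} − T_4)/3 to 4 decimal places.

R = (4·T_{8} − T_4) / 3 = (4·9.941 − 9.534)/3 = (30.230)/3 = 10.0767.

10.0767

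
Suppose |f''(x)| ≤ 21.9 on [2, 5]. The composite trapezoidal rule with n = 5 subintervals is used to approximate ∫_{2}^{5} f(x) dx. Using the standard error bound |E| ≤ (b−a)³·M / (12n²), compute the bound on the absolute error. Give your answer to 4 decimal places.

|E| ≤ (3)³·21.9 / (12·5²) = 591.3/300 = 1.9710.

1.9710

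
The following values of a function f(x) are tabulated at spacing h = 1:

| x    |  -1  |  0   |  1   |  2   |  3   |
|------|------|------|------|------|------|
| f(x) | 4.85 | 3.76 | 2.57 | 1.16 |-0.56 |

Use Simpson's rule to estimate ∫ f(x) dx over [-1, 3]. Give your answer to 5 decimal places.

9.70333

h = 1, n = 4.
(h/3)·[y₀ + 4y₁ + 2y₂ + 4y₃ + y₄] = 0.333333·(29.11) = 9.70333.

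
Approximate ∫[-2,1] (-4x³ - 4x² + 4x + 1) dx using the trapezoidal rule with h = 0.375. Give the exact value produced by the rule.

h = (1 − (-2))/8 = 0.375.
Nodes x₀,…,x₈ = -2, -1.625, -1.25, -0.875, -0.5, -0.125, 0.25, 0.625, 1.
f(x) = -4x³ - 4x² + 4x + 1: f₀=9, f₁=1.1015625, f₂=-2.4375, f₃=-2.8828125, f₄=-1.5, f₅=0.4453125, f₆=1.6875, f₇=0.9609375, f₈=-3.
(h/2)·[f₀ + 2f₁ + 2f₂ + 2f₃ + 2f₄ + 2f₅ + 2f₆ + 2f₇ + f₈] = 0.1875·(0.75) = 0.140625.

0.140625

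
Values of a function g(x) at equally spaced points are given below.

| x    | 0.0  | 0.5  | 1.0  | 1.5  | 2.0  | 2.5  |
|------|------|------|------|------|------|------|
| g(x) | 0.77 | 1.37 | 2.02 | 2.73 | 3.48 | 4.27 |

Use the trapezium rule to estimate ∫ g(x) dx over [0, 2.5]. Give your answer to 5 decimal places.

6.06000

h = 0.5, n = 5.
(h/2)·[y₀ + 2y₁ + 2y₂ + 2y₃ + 2y₄ + y₅] = 0.25·(24.24) = 6.06000.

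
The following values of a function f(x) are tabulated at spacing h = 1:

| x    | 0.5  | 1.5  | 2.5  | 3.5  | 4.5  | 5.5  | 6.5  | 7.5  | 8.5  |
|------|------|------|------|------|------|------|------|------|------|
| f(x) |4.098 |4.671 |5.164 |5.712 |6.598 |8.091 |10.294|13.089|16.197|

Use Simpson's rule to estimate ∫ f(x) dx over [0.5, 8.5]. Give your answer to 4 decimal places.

h = 1, n = 8.
(h/3)·[y₀ + 4y₁ + 2y₂ + 4y₃ + 2y₄ + 4y₅ + 2y₆ + 4y₇ + y₈] = 0.333333·(190.659) = 63.5530.

63.5530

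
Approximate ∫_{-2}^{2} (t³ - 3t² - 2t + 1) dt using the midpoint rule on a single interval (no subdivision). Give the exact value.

4

M = (b−a)·f(0) = 4·(1) = 4.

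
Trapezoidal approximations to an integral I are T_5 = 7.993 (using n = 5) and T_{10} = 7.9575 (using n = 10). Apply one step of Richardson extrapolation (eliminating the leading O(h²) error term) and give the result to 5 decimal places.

7.94567

R = (4·T_{10} − T_5) / 3 = (4·7.9575 − 7.993)/3 = (23.8370)/3 = 7.94567.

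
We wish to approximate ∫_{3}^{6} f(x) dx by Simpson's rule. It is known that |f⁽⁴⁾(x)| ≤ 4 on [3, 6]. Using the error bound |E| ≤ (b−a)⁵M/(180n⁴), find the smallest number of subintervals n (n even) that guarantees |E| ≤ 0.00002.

Need 972/(180n⁴) ≤ 0.00002.
n⁴ ≥ 972/(180·0.00002) = 270000 ⇒ n ≥ 22.7951, so the smallest even n is 24. (n must be even for Simpson's rule.)

24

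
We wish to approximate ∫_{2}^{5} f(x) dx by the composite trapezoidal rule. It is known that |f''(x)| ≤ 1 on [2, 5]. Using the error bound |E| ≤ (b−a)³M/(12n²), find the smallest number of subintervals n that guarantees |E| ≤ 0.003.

Need 27/(12n²) ≤ 0.003.
n² ≥ 27/(12·0.003) = 750 ⇒ n ≥ 27.3861, so the smallest n is 28.

28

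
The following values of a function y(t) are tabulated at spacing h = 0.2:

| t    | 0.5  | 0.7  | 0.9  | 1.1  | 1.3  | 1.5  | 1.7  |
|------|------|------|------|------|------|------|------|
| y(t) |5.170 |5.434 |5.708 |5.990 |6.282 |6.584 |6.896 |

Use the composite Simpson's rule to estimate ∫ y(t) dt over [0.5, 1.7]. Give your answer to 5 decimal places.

h = 0.2, n = 6.
(h/3)·[y₀ + 4y₁ + 2y₂ + 4y₃ + 2y₄ + 4y₅ + y₆] = 0.066667·(108.078) = 7.20520.

7.20520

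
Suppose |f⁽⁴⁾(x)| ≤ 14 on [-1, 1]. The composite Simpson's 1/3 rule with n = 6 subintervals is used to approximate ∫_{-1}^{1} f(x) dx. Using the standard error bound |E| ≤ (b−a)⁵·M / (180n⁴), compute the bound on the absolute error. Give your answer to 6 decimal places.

|E| ≤ (2)⁵·14 / (180·6⁴) = 448/233280 = 0.001920.

0.001920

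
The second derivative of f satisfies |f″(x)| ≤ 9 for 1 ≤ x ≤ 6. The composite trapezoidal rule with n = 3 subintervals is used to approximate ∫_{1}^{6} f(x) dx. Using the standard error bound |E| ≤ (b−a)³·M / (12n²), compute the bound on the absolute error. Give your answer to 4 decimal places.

10.4167

|E| ≤ (5)³·9 / (12·3²) = 1125/108 = 10.4167.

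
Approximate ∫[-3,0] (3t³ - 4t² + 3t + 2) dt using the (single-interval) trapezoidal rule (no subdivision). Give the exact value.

-183

T = (b−a)/2 · [f(-3) + f(0)] = 1.5·[(-124) + 2] = -183.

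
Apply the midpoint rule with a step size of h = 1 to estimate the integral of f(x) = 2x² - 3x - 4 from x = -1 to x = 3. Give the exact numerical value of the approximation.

-10

h = (3 − (-1))/4 = 1.
Midpoints m₁,…,m₄ = -0.5, 0.5, 1.5, 2.5.
f(m₁)=-2, f(m₂)=-5, f(m₃)=-4, f(m₄)=1.
h·[f(m₁) + f(m₂) + f(m₃) + f(m₄)] = 1·(-10) = -10.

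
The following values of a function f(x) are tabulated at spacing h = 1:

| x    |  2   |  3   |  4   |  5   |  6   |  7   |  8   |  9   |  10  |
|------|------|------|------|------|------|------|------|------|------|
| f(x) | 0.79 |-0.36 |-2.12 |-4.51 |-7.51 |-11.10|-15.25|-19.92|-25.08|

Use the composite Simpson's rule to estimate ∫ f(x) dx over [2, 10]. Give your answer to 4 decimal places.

-72.5367

h = 1, n = 8.
(h/3)·[y₀ + 4y₁ + 2y₂ + 4y₃ + 2y₄ + 4y₅ + 2y₆ + 4y₇ + y₈] = 0.333333·(-217.61) = -72.5367.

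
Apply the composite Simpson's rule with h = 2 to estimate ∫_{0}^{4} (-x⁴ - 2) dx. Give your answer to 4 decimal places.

h = (4 − 0)/2 = 2.
Nodes x₀,…,x₂ = 0, 2, 4.
f(x) = -x⁴ - 2: f₀=-2, f₁=-18, f₂=-258.
(h/3)·[f₀ + 4f₁ + f₂] = 0.666667·(-332) = -221.3333.

-221.3333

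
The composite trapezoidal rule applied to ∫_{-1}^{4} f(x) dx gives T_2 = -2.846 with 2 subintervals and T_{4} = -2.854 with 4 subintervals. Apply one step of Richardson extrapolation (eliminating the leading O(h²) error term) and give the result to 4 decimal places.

R = (4·T_{4} − T_2) / 3 = (4·(-2.854) − (-2.846))/3 = (-8.570)/3 = -2.8567.

-2.8567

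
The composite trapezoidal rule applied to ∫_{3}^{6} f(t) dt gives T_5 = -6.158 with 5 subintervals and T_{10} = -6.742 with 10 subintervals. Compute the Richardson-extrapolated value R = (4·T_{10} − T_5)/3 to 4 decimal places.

R = (4·T_{10} − T_5) / 3 = (4·(-6.742) − (-6.158))/3 = (-20.810)/3 = -6.9367.

-6.9367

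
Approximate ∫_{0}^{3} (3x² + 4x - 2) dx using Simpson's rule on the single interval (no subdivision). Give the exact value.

S = (b−a)/6 · [f(0) + 4f(1.5) + f(3)] = 0.5·[(-2) + 4·10.75 + 37] = 39.

39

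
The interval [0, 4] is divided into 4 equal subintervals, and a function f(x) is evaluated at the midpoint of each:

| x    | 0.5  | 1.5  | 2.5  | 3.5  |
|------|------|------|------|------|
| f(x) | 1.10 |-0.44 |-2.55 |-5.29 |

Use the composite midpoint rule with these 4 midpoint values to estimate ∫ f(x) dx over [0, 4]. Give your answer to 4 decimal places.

h = 1, n = 4.
h·[y(m₁) + y(m₂) + y(m₃) + y(m₄)] = 1·(-7.18) = -7.1800.

-7.1800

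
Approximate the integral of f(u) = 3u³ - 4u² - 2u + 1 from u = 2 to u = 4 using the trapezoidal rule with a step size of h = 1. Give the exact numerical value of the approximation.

h = (4 − 2)/2 = 1.
Nodes u₀,…,u₂ = 2, 3, 4.
f(u) = 3u³ - 4u² - 2u + 1: f₀=5, f₁=40, f₂=121.
(h/2)·[f₀ + 2f₁ + f₂] = 0.5·(206) = 103.

103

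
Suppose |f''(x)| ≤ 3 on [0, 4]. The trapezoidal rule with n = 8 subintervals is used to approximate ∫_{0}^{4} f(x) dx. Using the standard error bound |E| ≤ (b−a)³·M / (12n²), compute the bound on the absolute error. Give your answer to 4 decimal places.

0.2500

|E| ≤ (4)³·3 / (12·8²) = 192/768 = 0.2500.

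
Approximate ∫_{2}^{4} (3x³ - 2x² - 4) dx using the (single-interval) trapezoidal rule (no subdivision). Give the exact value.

168

T = (b−a)/2 · [f(2) + f(4)] = 1·[12 + 156] = 168.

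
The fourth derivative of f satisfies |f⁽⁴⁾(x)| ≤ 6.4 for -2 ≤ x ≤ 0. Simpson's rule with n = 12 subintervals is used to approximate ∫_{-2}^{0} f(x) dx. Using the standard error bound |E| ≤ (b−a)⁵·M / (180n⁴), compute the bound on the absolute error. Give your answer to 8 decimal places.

|E| ≤ (2)⁵·6.4 / (180·12⁴) = 204.8/3732480 = 0.00005487.

0.00005487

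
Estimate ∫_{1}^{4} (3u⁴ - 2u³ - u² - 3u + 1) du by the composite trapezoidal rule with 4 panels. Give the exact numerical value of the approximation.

h = (4 − 1)/4 = 0.75.
Nodes u₀,…,u₄ = 1, 1.75, 2.5, 3.25, 4.
f(u) = 3u⁴ - 2u³ - u² - 3u + 1: f₀=-2, f₁=10.10546875, f₂=73.1875, f₃=246.73046875, f₄=613.
(h/2)·[f₀ + 2f₁ + 2f₂ + 2f₃ + f₄] = 0.375·(1271.046875) = 476.642578125.

476.642578125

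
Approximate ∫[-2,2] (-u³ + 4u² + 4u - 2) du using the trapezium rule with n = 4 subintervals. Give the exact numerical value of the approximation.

16

h = (2 − (-2))/4 = 1.
Nodes u₀,…,u₄ = -2, -1, 0, 1, 2.
f(u) = -u³ + 4u² + 4u - 2: f₀=14, f₁=-1, f₂=-2, f₃=5, f₄=14.
(h/2)·[f₀ + 2f₁ + 2f₂ + 2f₃ + f₄] = 0.5·(32) = 16.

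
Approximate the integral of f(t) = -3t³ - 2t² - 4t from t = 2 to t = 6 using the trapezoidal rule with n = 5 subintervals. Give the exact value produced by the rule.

h = (6 − 2)/5 = 0.8.
Nodes t₀,…,t₅ = 2, 2.8, 3.6, 4.4, 5.2, 6.
f(t) = -3t³ - 2t² - 4t: f₀=-40, f₁=-92.736, f₂=-180.288, f₃=-311.872, f₄=-496.704, f₅=-744.
(h/2)·[f₀ + 2f₁ + 2f₂ + 2f₃ + 2f₄ + f₅] = 0.4·(-2947.2) = -1178.88.

-1178.88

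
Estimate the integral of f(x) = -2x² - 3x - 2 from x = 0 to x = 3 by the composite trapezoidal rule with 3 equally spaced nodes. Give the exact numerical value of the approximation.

h = (3 − 0)/2 = 1.5.
Nodes x₀,…,x₂ = 0, 1.5, 3.
f(x) = -2x² - 3x - 2: f₀=-2, f₁=-11, f₂=-29.
(h/2)·[f₀ + 2f₁ + f₂] = 0.75·(-53) = -39.75.

-39.75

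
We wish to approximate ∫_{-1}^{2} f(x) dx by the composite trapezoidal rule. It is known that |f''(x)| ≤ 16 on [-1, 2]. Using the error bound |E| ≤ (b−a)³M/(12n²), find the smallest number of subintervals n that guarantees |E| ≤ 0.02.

43

Need 432/(12n²) ≤ 0.02.
n² ≥ 432/(12·0.02) = 1800 ⇒ n ≥ 42.4264, so the smallest n is 43.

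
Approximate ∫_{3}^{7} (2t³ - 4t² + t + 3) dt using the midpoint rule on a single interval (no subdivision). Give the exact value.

632

M = (b−a)·f(5) = 4·(158) = 632.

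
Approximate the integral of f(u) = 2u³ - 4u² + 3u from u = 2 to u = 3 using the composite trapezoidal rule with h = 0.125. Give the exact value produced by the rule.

h = (3 − 2)/8 = 0.125.
Nodes u₀,…,u₈ = 2, 2.125, 2.25, 2.375, 2.5, 2.625, 2.75, 2.875, 3.
f(u) = 2u³ - 4u² + 3u: f₀=6, f₁=7.50390625, f₂=9.28125, f₃=11.35546875, f₄=13.75, f₅=16.48828125, f₆=19.59375, f₇=23.08984375, f₈=27.
(h/2)·[f₀ + 2f₁ + 2f₂ + 2f₃ + 2f₄ + 2f₅ + 2f₆ + 2f₇ + f₈] = 0.0625·(235.125) = 14.6953125.

14.6953125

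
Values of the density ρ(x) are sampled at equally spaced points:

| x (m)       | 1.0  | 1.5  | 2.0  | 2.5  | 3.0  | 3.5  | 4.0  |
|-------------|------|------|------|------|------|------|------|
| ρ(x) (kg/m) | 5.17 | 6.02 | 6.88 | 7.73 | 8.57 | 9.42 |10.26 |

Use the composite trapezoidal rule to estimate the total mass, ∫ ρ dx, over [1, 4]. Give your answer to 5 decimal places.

23.16750

h = 0.5, n = 6.
(h/2)·[y₀ + 2y₁ + 2y₂ + 2y₃ + 2y₄ + 2y₅ + y₆] = 0.25·(92.67) = 23.16750.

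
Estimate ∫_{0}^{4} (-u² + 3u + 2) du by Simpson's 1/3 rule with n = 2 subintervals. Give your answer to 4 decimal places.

h = (4 − 0)/2 = 2.
Nodes u₀,…,u₂ = 0, 2, 4.
f(u) = -u² + 3u + 2: f₀=2, f₁=4, f₂=-2.
(h/3)·[f₀ + 4f₁ + f₂] = 0.666667·(16) = 10.6667.

10.6667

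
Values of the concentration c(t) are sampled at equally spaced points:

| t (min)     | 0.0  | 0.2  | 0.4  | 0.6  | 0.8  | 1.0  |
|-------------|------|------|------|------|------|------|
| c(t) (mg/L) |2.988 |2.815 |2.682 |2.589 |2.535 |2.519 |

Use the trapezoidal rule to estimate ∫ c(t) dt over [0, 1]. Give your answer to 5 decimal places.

h = 0.2, n = 5.
(h/2)·[y₀ + 2y₁ + 2y₂ + 2y₃ + 2y₄ + y₅] = 0.1·(26.749) = 2.67490.

2.67490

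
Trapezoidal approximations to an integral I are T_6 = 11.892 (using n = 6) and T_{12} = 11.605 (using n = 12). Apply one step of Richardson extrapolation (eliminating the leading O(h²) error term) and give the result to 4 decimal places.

11.5093

R = (4·T_{12} − T_6) / 3 = (4·11.605 − 11.892)/3 = (34.528)/3 = 11.5093.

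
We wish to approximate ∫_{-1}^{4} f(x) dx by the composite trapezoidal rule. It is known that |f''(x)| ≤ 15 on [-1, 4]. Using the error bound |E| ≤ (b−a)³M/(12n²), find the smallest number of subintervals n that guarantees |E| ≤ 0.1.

Need 1875/(12n²) ≤ 0.1.
n² ≥ 1875/(12·0.1) = 1562.5 ⇒ n ≥ 39.5285, so the smallest n is 40.

40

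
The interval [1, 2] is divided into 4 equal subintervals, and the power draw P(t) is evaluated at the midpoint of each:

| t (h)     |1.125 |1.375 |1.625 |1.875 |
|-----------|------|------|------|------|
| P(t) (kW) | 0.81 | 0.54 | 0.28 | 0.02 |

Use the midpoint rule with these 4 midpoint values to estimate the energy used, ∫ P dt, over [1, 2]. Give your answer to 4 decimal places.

h = 0.25, n = 4.
h·[y(m₁) + y(m₂) + y(m₃) + y(m₄)] = 0.25·(1.65) = 0.4125.

0.4125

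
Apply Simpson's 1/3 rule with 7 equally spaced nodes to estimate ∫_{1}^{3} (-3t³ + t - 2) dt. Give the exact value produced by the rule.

-60

h = (3 − 1)/6 = 0.333333.
Nodes t₀,…,t₆ = 1, 1.333333, 1.666667, 2, 2.333333, 2.666667, 3.
f(t) = -3t³ + t - 2: f₀=-4, f₁=-7.777778, f₂=-14.222222, f₃=-24, f₄=-37.777778, f₅=-56.222222, f₆=-80.
(h/3)·[f₀ + 4f₁ + 2f₂ + 4f₃ + 2f₄ + 4f₅ + f₆] = 0.111111·(-540) = -60.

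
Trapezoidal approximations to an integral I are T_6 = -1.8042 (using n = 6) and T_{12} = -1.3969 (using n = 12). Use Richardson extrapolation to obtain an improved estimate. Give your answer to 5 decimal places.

R = (4·T_{12} − T_6) / 3 = (4·(-1.3969) − (-1.8042))/3 = (-3.7834)/3 = -1.26113.

-1.26113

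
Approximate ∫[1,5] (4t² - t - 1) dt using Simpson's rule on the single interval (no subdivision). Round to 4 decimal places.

149.3333

S = (b−a)/6 · [f(1) + 4f(3) + f(5)] = 0.666667·[2 + 4·32 + 94] = 149.3333.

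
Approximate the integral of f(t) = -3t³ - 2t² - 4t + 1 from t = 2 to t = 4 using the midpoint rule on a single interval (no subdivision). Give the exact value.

-220

M = (b−a)·f(3) = 2·(-110) = -220.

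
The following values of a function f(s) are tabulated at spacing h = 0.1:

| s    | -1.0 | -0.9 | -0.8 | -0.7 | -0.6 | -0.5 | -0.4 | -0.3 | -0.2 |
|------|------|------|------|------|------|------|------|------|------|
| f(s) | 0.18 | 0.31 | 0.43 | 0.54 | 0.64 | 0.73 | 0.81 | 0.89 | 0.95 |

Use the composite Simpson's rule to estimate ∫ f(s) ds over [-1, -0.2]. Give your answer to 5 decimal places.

0.49233

h = 0.1, n = 8.
(h/3)·[y₀ + 4y₁ + 2y₂ + 4y₃ + 2y₄ + 4y₅ + 2y₆ + 4y₇ + y₈] = 0.033333·(14.77) = 0.49233.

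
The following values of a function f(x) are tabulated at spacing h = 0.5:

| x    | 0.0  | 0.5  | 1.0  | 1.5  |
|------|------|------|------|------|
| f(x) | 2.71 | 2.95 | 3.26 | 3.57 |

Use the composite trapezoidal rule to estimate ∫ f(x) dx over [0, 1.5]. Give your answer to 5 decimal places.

h = 0.5, n = 3.
(h/2)·[y₀ + 2y₁ + 2y₂ + y₃] = 0.25·(18.70) = 4.67500.

4.67500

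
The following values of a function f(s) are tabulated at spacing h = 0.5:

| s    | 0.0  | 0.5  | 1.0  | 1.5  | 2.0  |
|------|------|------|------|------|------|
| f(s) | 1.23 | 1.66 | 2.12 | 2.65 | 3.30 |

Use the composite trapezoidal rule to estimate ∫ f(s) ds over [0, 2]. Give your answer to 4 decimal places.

h = 0.5, n = 4.
(h/2)·[y₀ + 2y₁ + 2y₂ + 2y₃ + y₄] = 0.25·(17.39) = 4.3475.

4.3475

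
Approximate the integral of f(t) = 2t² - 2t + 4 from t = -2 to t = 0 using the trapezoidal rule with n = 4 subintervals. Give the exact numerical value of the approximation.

17.5

h = (0 − (-2))/4 = 0.5.
Nodes t₀,…,t₄ = -2, -1.5, -1, -0.5, 0.
f(t) = 2t² - 2t + 4: f₀=16, f₁=11.5, f₂=8, f₃=5.5, f₄=4.
(h/2)·[f₀ + 2f₁ + 2f₂ + 2f₃ + f₄] = 0.25·(70) = 17.5.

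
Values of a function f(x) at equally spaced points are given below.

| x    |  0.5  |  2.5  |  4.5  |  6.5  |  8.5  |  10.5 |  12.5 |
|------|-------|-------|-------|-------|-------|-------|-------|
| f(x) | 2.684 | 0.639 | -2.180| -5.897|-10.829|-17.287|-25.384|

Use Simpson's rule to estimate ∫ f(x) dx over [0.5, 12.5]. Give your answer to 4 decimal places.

-92.5987

h = 2, n = 6.
(h/3)·[y₀ + 4y₁ + 2y₂ + 4y₃ + 2y₄ + 4y₅ + y₆] = 0.666667·(-138.898) = -92.5987.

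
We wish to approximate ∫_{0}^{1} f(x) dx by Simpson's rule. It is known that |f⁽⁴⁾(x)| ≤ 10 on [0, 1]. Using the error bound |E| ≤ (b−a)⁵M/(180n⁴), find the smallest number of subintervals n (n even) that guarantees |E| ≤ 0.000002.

14

Need 10/(180n⁴) ≤ 0.000002.
n⁴ ≥ 10/(180·0.000002) = 27777.8 ⇒ n ≥ 12.9099, so the smallest even n is 14. (n must be even for Simpson's rule.)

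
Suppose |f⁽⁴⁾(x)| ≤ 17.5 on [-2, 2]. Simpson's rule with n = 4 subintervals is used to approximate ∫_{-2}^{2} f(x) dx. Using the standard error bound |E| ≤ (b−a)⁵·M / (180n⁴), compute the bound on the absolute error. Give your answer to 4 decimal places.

0.3889

|E| ≤ (4)⁵·17.5 / (180·4⁴) = 17920/46080 = 0.3889.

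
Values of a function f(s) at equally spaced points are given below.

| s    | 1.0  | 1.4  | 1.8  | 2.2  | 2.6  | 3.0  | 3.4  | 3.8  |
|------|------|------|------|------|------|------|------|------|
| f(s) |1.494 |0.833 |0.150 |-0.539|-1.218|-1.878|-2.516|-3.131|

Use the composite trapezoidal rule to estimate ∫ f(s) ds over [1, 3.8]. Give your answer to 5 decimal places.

h = 0.4, n = 7.
(h/2)·[y₀ + 2y₁ + 2y₂ + 2y₃ + 2y₄ + 2y₅ + 2y₆ + y₇] = 0.2·(-11.973) = -2.39460.

-2.39460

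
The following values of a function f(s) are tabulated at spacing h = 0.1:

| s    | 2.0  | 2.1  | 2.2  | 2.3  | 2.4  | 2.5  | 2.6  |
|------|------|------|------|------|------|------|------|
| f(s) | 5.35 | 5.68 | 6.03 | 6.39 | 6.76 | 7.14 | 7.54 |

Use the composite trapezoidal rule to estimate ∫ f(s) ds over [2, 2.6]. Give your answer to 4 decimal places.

3.8445

h = 0.1, n = 6.
(h/2)·[y₀ + 2y₁ + 2y₂ + 2y₃ + 2y₄ + 2y₅ + y₆] = 0.05·(76.89) = 3.8445.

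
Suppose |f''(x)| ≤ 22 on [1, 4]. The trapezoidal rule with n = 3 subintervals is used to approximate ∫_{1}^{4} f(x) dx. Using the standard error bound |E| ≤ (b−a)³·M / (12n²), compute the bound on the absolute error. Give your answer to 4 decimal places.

5.5000

|E| ≤ (3)³·22 / (12·3²) = 594/108 = 5.5000.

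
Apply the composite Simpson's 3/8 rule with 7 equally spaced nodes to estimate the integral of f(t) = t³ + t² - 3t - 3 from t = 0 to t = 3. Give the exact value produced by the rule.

6.75

h = (3 − 0)/6 = 0.5.
Nodes t₀,…,t₆ = 0, 0.5, 1, 1.5, 2, 2.5, 3.
f(t) = t³ + t² - 3t - 3: f₀=-3, f₁=-4.125, f₂=-4, f₃=-1.875, f₄=3, f₅=11.375, f₆=24.
(3h/8)·[f₀ + 3f₁ + 3f₂ + 2f₃ + 3f₄ + 3f₅ + f₆] = 0.1875·(36) = 6.75.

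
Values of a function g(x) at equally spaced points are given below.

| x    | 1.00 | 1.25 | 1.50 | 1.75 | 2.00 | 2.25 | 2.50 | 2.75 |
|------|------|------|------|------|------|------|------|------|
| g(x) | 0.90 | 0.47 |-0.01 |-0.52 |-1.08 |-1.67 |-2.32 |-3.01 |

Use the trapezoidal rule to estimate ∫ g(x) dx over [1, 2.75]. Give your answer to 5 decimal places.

-1.54625

h = 0.25, n = 7.
(h/2)·[y₀ + 2y₁ + 2y₂ + 2y₃ + 2y₄ + 2y₅ + 2y₆ + y₇] = 0.125·(-12.37) = -1.54625.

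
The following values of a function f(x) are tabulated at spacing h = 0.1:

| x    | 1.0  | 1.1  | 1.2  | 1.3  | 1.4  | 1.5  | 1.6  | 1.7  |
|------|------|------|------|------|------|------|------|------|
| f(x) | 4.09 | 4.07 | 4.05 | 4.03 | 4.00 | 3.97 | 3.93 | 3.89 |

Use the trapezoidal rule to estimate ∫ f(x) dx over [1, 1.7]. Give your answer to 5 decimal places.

h = 0.1, n = 7.
(h/2)·[y₀ + 2y₁ + 2y₂ + 2y₃ + 2y₄ + 2y₅ + 2y₆ + y₇] = 0.05·(56.08) = 2.80400.

2.80400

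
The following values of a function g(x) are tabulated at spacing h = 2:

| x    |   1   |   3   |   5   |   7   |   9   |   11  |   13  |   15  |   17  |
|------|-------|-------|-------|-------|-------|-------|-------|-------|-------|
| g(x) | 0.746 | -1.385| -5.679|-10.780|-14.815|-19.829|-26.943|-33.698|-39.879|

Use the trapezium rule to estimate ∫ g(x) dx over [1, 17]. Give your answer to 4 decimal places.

-265.3910

h = 2, n = 8.
(h/2)·[y₀ + 2y₁ + 2y₂ + 2y₃ + 2y₄ + 2y₅ + 2y₆ + 2y₇ + y₈] = 1·(-265.391) = -265.3910.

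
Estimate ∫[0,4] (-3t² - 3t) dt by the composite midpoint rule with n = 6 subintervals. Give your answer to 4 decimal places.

h = (4 − 0)/6 = 0.666667.
Midpoints m₁,…,m₆ = 0.333333, 1, 1.666667, 2.333333, 3, 3.666667.
f(m₁)=-1.333333, f(m₂)=-6, f(m₃)=-13.333333, f(m₄)=-23.333333, f(m₅)=-36, f(m₆)=-51.333333.
h·[f(m₁) + f(m₂) + f(m₃) + f(m₄) + f(m₅) + f(m₆)] = 0.666667·(-131.333333) = -87.5556.

-87.5556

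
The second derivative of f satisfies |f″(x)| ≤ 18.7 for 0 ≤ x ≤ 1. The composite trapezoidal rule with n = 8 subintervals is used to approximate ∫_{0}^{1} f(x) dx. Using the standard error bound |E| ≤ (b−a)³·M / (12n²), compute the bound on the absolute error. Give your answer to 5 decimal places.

|E| ≤ (1)³·18.7 / (12·8²) = 18.7/768 = 0.02435.

0.02435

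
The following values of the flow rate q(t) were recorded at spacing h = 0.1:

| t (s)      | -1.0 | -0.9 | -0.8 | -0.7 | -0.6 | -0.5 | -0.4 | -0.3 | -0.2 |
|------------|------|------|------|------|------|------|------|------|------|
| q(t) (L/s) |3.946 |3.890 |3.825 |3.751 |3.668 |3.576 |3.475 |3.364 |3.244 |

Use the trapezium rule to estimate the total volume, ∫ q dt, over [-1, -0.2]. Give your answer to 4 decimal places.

h = 0.1, n = 8.
(h/2)·[y₀ + 2y₁ + 2y₂ + 2y₃ + 2y₄ + 2y₅ + 2y₆ + 2y₇ + y₈] = 0.05·(58.288) = 2.9144.

2.9144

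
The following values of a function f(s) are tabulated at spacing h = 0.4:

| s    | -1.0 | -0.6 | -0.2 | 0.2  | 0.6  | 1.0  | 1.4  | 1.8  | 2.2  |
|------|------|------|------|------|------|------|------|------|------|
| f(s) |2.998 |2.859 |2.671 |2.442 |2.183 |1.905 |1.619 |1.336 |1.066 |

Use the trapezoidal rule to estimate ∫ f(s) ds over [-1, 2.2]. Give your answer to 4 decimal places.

6.8188

h = 0.4, n = 8.
(h/2)·[y₀ + 2y₁ + 2y₂ + 2y₃ + 2y₄ + 2y₅ + 2y₆ + 2y₇ + y₈] = 0.2·(34.094) = 6.8188.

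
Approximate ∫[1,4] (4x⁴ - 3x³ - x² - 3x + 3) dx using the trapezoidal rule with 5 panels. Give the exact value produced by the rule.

h = (4 − 1)/5 = 0.6.
Nodes x₀,…,x₅ = 1, 1.6, 2.2, 2.8, 3.4, 4.
f(x) = 4x⁴ - 3x³ - x² - 3x + 3: f₀=0, f₁=9.5664, f₂=53.3184, f₃=166.7664, f₄=397.8624, f₅=807.
(h/2)·[f₀ + 2f₁ + 2f₂ + 2f₃ + 2f₄ + f₅] = 0.3·(2062.0272) = 618.60816.

618.60816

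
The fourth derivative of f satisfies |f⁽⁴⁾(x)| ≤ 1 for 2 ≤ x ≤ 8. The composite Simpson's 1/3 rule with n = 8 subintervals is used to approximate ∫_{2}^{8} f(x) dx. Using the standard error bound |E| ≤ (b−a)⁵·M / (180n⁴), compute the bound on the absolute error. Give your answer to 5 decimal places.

|E| ≤ (6)⁵·1 / (180·8⁴) = 7776/737280 = 0.01055.

0.01055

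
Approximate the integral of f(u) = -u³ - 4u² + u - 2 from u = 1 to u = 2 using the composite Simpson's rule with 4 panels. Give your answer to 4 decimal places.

h = (2 − 1)/4 = 0.25.
Nodes u₀,…,u₄ = 1, 1.25, 1.5, 1.75, 2.
f(u) = -u³ - 4u² + u - 2: f₀=-6, f₁=-8.953125, f₂=-12.875, f₃=-17.859375, f₄=-24.
(h/3)·[f₀ + 4f₁ + 2f₂ + 4f₃ + f₄] = 0.083333·(-163) = -13.5833.

-13.5833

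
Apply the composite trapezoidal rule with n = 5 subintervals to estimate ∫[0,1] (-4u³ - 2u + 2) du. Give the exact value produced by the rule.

h = (1 − 0)/5 = 0.2.
Nodes u₀,…,u₅ = 0, 0.2, 0.4, 0.6, 0.8, 1.
f(u) = -4u³ - 2u + 2: f₀=2, f₁=1.568, f₂=0.944, f₃=-0.064, f₄=-1.648, f₅=-4.
(h/2)·[f₀ + 2f₁ + 2f₂ + 2f₃ + 2f₄ + f₅] = 0.1·(-0.4) = -0.04.

-0.04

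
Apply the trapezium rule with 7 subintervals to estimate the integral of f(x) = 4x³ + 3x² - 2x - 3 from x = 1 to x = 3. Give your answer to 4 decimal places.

92.7347

h = (3 − 1)/7 = 0.285714.
Nodes x₀,…,x₇ = 1, 1.285714, 1.571429, 1.857143, 2.142857, 2.428571, 2.714286, 3.
f(x) = 4x³ + 3x² - 2x - 3: f₀=2, f₁=7.889213, f₂=16.787172, f₃=29.253644, f₄=45.848397, f₅=67.131195, f₆=93.661808, f₇=126.
(h/2)·[f₀ + 2f₁ + 2f₂ + 2f₃ + 2f₄ + 2f₅ + 2f₆ + f₇] = 0.142857·(649.142857) = 92.7347.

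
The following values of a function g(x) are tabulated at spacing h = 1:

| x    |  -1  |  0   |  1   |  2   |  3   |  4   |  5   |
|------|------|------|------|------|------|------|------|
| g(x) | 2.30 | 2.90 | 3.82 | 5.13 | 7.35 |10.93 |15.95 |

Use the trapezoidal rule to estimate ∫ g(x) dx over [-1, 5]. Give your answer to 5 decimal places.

h = 1, n = 6.
(h/2)·[y₀ + 2y₁ + 2y₂ + 2y₃ + 2y₄ + 2y₅ + y₆] = 0.5·(78.51) = 39.25500.

39.25500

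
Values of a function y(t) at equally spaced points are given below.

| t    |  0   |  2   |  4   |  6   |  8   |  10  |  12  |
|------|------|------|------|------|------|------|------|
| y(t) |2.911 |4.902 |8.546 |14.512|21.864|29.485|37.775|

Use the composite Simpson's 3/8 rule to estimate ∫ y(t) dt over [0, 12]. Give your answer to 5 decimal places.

198.07575

h = 2, n = 6.
(3h/8)·[y₀ + 3y₁ + 3y₂ + 2y₃ + 3y₄ + 3y₅ + y₆] = 0.75·(264.101) = 198.07575.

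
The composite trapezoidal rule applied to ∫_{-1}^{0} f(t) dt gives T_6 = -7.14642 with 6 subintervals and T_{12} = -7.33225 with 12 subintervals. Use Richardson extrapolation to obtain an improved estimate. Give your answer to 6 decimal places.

R = (4·T_{12} − T_6) / 3 = (4·(-7.33225) − (-7.14642))/3 = (-22.18258)/3 = -7.394193.

-7.394193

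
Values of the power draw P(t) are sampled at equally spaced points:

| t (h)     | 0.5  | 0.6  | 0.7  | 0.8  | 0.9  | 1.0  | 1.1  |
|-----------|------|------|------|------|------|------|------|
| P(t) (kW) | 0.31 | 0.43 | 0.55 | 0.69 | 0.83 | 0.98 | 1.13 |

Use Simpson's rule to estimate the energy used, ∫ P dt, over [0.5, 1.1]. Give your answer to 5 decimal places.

0.42000

h = 0.1, n = 6.
(h/3)·[y₀ + 4y₁ + 2y₂ + 4y₃ + 2y₄ + 4y₅ + y₆] = 0.033333·(12.60) = 0.42000.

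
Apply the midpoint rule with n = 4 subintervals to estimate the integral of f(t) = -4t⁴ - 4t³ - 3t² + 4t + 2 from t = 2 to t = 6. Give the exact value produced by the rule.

-7456

h = (6 − 2)/4 = 1.
Midpoints m₁,…,m₄ = 2.5, 3.5, 4.5, 5.5.
f(m₁)=-225.5, f(m₂)=-792.5, f(m₃)=-2045.5, f(m₄)=-4392.5.
h·[f(m₁) + f(m₂) + f(m₃) + f(m₄)] = 1·(-7456) = -7456.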